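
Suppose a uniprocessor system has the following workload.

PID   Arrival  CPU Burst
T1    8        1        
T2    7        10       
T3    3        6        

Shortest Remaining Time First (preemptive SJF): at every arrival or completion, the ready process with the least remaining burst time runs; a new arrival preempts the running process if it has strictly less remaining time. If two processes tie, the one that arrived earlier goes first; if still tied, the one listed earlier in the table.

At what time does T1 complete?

Schedule: | idle 0-3 | T3 3-9 | T1 9-10 | T2 10-20 |
Completion: T1=10  T2=20  T3=9
Turnaround (C−A): T1=2  T2=13  T3=6

10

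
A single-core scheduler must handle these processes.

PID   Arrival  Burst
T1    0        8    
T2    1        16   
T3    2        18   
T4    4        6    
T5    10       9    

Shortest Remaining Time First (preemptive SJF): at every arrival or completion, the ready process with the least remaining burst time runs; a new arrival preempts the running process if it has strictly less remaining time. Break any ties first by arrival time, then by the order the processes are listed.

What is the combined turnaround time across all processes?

Timeline: | T1 0-8 | T4 8-14 | T5 14-23 | T2 23-39 | T3 39-57 |
Completion: T1=8  T2=39  T3=57  T4=14  T5=23
Turnaround = completion − arrival: T1=8, T2=38, T3=55, T4=10, T5=13
Total turnaround = 8 + 38 + 55 + 10 + 13 = 124

124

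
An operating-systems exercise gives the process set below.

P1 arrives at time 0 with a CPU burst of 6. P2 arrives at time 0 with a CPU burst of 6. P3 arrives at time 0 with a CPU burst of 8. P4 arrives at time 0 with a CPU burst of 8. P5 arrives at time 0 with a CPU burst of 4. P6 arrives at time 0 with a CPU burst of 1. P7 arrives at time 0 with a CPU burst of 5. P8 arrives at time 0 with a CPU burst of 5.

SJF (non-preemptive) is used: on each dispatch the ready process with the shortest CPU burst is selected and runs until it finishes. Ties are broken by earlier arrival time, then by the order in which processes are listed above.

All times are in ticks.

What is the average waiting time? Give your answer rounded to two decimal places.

14.25

Timeline: | P6 0-1 | P5 1-5 | P7 5-10 | P8 10-15 | P1 15-21 | P2 21-27 | P3 27-35 | P4 35-43 |
Completion: P1=21  P2=27  P3=35  P4=43  P5=5  P6=1  P7=10  P8=15
Turnaround (C−A): P1=21  P2=27  P3=35  P4=43  P5=5  P6=1  P7=10  P8=15
Waiting times: P1=15, P2=21, P3=27, P4=35, P5=1, P6=0, P7=5, P8=10
Average waiting = (15+21+27+35+1+0+5+10) / 8 = 114/8 = 14.25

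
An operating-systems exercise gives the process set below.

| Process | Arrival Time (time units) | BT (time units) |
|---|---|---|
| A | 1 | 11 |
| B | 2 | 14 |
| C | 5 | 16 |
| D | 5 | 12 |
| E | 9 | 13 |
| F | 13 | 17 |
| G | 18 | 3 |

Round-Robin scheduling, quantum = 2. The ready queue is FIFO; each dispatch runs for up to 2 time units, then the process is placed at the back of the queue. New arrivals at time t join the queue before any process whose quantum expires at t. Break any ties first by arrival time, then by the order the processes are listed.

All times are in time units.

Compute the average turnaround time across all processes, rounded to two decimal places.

Gantt: | idle 0-1 | A 1-3 | B 3-5 | A 5-7 | C 7-9 | D 9-11 | B 11-13 | A 13-15 | E 15-17 | C 17-19 | D 19-21 | F 21-23 | B 23-25 | A 25-27 | E 27-29 | G 29-31 | C 31-33 | D 33-35 | F 35-37 | B 37-39 | A 39-41 | E 41-43 | G 43-44 | C 44-46 | D 46-48 | F 48-50 | B 50-52 | A 52-53 | E 53-55 | C 55-57 | D 57-59 | F 59-61 | B 61-63 | E 63-65 | C 65-67 | D 67-69 | F 69-71 | B 71-73 | E 73-75 | C 75-77 | F 77-79 | E 79-80 | C 80-82 | F 82-87 |
Completion: A=53  B=73  C=82  D=69  E=80  F=87  G=44
Turnaround (C−A): A=52  B=71  C=77  D=64  E=71  F=74  G=26
Turnaround times: A=52, B=71, C=77, D=64, E=71, F=74, G=26
Average turnaround = (52+71+77+64+71+74+26) / 7 = 435/7 = 62.14

62.14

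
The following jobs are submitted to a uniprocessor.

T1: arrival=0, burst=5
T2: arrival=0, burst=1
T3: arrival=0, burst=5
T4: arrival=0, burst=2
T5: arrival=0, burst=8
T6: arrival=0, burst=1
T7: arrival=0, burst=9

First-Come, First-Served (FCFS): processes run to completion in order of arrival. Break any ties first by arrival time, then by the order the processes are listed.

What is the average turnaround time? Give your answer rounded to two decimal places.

Gantt: | T1 0-5 | T2 5-6 | T3 6-11 | T4 11-13 | T5 13-21 | T6 21-22 | T7 22-31 |
Completion: T1=5  T2=6  T3=11  T4=13  T5=21  T6=22  T7=31
Turnaround (C−A): T1=5  T2=6  T3=11  T4=13  T5=21  T6=22  T7=31
Turnaround times: T1=5, T2=6, T3=11, T4=13, T5=21, T6=22, T7=31
Average turnaround = (5+6+11+13+21+22+31) / 7 = 109/7 = 15.57

15.57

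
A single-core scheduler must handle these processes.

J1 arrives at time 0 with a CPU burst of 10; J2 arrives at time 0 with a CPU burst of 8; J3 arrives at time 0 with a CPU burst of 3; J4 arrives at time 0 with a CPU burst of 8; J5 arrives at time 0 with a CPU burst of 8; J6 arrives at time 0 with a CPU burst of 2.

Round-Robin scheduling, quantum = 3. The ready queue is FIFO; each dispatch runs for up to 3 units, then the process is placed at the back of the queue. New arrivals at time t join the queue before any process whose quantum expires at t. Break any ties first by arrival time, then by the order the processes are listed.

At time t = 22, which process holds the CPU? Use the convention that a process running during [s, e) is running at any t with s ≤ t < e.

J2

Schedule: | J1 0-3 | J2 3-6 | J3 6-9 | J4 9-12 | J5 12-15 | J6 15-17 | J1 17-20 | J2 20-23 | J4 23-26 | J5 26-29 | J1 29-32 | J2 32-34 | J4 34-36 | J5 36-38 | J1 38-39 |
Completion: J1=39  J2=34  J3=9  J4=36  J5=38  J6=17
Turnaround (C−A): J1=39  J2=34  J3=9  J4=36  J5=38  J6=17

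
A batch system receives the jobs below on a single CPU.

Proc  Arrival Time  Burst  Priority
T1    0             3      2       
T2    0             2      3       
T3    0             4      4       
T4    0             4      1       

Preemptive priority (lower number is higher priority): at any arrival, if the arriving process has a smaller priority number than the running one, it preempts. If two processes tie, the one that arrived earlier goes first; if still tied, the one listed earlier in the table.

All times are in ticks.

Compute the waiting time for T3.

Timeline: | T4 0-4 | T1 4-7 | T2 7-9 | T3 9-13 |
Completion: T1=7  T2=9  T3=13  T4=4
Turnaround (C−A): T1=7  T2=9  T3=13  T4=4
Waiting(T3) = turnaround − burst = 13 − 4 = 9

9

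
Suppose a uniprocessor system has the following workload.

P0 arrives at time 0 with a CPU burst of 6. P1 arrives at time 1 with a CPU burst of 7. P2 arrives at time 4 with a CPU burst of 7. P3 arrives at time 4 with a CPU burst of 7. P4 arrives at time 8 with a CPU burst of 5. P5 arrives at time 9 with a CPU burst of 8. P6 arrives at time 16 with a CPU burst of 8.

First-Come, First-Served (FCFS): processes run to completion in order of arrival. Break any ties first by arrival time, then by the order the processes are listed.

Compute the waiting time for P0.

0

Timeline: | P0 0-6 | P1 6-13 | P2 13-20 | P3 20-27 | P4 27-32 | P5 32-40 | P6 40-48 |
Completion: P0=6  P1=13  P2=20  P3=27  P4=32  P5=40  P6=48
Turnaround (C−A): P0=6  P1=12  P2=16  P3=23  P4=24  P5=31  P6=32
Waiting(P0) = turnaround − burst = 6 − 6 = 0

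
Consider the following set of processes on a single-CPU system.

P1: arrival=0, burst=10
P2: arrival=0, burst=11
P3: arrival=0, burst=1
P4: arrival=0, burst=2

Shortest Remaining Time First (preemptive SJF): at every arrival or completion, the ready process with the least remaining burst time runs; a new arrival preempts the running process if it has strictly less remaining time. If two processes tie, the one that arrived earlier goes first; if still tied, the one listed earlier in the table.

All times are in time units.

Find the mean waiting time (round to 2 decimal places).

4.25

Schedule: | P3 0-1 | P4 1-3 | P1 3-13 | P2 13-24 |
Completion: P1=13  P2=24  P3=1  P4=3
Turnaround (C−A): P1=13  P2=24  P3=1  P4=3
Waiting times: P1=3, P2=13, P3=0, P4=1
Average waiting = (3+13+0+1) / 4 = 17/4 = 4.25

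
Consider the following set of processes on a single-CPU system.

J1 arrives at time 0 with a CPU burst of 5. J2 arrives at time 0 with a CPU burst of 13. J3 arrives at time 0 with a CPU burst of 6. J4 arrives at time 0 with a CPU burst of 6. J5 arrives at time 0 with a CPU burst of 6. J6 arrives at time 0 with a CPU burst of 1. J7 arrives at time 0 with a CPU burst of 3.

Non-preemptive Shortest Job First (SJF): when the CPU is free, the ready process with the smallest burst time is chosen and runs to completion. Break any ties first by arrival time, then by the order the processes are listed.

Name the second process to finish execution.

Timeline: | J6 0-1 | J7 1-4 | J1 4-9 | J3 9-15 | J4 15-21 | J5 21-27 | J2 27-40 |
Completion: J1=9  J2=40  J3=15  J4=21  J5=27  J6=1  J7=4
Turnaround (C−A): J1=9  J2=40  J3=15  J4=21  J5=27  J6=1  J7=4
Finish order: J6 → J7 → J1 → J3 → J4 → J5 → J2

J7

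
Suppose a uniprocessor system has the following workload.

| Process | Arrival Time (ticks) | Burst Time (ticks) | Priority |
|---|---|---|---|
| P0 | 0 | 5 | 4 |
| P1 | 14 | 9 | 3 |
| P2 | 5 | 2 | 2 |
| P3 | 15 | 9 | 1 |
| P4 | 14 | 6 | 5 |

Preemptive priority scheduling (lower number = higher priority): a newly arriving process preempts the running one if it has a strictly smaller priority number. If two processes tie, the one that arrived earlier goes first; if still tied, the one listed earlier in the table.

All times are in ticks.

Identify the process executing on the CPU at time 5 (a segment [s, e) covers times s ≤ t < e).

P2

Gantt: | P0 0-5 | P2 5-7 | idle 7-14 | P1 14-15 | P3 15-24 | P1 24-32 | P4 32-38 |
Completion: P0=5  P1=32  P2=7  P3=24  P4=38
Turnaround (C−A): P0=5  P1=18  P2=2  P3=9  P4=24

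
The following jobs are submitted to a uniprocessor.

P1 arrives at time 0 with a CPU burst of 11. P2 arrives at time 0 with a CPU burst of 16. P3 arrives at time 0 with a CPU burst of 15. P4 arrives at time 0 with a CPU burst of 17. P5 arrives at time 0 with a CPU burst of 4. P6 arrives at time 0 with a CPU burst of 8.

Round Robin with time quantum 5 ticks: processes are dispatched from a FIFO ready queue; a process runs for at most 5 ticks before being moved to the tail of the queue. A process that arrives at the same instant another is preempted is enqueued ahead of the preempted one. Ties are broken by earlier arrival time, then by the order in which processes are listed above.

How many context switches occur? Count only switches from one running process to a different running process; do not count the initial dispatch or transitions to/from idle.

Schedule: | P1 0-5 | P2 5-10 | P3 10-15 | P4 15-20 | P5 20-24 | P6 24-29 | P1 29-34 | P2 34-39 | P3 39-44 | P4 44-49 | P6 49-52 | P1 52-53 | P2 53-58 | P3 58-63 | P4 63-68 | P2 68-69 | P4 69-71 |
Completion: P1=53  P2=69  P3=63  P4=71  P5=24  P6=52
Turnaround (C−A): P1=53  P2=69  P3=63  P4=71  P5=24  P6=52

16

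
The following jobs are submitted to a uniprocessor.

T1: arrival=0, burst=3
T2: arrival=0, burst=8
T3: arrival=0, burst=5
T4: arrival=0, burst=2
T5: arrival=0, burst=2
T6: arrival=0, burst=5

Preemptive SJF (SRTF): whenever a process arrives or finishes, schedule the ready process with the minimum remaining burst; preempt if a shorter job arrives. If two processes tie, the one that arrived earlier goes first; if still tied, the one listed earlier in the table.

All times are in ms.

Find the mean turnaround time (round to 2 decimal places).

Timeline: | T4 0-2 | T5 2-4 | T1 4-7 | T3 7-12 | T6 12-17 | T2 17-25 |
Completion: T1=7  T2=25  T3=12  T4=2  T5=4  T6=17
Turnaround (C−A): T1=7  T2=25  T3=12  T4=2  T5=4  T6=17
Turnaround times: T1=7, T2=25, T3=12, T4=2, T5=4, T6=17
Average turnaround = (7+25+12+2+4+17) / 6 = 67/6 = 11.17

11.17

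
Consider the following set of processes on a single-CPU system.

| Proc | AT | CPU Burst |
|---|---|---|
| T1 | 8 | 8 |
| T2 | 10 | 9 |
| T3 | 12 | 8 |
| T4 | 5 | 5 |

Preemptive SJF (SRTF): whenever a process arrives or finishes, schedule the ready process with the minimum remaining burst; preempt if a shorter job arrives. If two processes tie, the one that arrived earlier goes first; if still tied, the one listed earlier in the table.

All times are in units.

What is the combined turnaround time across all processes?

54

Gantt: | idle 0-5 | T4 5-10 | T1 10-18 | T3 18-26 | T2 26-35 |
Completion: T1=18  T2=35  T3=26  T4=10
Turnaround (C−A): T1=10  T2=25  T3=14  T4=5
Turnaround = completion − arrival: T1=10, T2=25, T3=14, T4=5
Total turnaround = 10 + 25 + 14 + 5 = 54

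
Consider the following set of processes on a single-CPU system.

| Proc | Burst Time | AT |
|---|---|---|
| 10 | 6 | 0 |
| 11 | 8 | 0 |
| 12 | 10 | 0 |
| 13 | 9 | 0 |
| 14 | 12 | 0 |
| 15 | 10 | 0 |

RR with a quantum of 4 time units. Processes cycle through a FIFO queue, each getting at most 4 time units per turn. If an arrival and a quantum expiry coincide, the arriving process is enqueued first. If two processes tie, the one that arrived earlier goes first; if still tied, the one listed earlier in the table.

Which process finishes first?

Schedule: | 10 0-4 | 11 4-8 | 12 8-12 | 13 12-16 | 14 16-20 | 15 20-24 | 10 24-26 | 11 26-30 | 12 30-34 | 13 34-38 | 14 38-42 | 15 42-46 | 12 46-48 | 13 48-49 | 14 49-53 | 15 53-55 |
Completion: 10=26  11=30  12=48  13=49  14=53  15=55
Finish order: 10 → 11 → 12 → 13 → 14 → 15

10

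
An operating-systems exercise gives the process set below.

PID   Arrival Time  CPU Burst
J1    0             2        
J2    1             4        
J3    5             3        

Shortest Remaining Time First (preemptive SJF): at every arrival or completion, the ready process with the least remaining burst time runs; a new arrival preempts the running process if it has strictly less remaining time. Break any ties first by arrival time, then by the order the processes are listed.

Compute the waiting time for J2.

1

Gantt: | J1 0-2 | J2 2-6 | J3 6-9 |
Completion: J1=2  J2=6  J3=9
Waiting(J2) = turnaround − burst = 5 − 4 = 1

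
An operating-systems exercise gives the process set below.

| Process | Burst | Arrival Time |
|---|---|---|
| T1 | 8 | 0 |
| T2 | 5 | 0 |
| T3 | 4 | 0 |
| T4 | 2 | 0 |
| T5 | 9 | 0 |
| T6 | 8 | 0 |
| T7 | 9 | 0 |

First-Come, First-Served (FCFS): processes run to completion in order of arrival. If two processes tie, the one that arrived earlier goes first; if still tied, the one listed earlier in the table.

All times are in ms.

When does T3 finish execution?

Schedule: | T1 0-8 | T2 8-13 | T3 13-17 | T4 17-19 | T5 19-28 | T6 28-36 | T7 36-45 |
Completion: T1=8  T2=13  T3=17  T4=19  T5=28  T6=36  T7=45

17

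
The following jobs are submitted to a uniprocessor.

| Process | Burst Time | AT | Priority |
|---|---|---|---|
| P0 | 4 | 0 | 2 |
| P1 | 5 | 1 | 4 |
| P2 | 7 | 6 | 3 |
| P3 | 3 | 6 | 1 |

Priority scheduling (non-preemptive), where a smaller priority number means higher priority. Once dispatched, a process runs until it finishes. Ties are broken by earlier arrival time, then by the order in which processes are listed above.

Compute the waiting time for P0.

0

Schedule: | P0 0-4 | P1 4-9 | P3 9-12 | P2 12-19 |
Completion: P0=4  P1=9  P2=19  P3=12
Turnaround (C−A): P0=4  P1=8  P2=13  P3=6
Waiting(P0) = turnaround − burst = 4 − 4 = 0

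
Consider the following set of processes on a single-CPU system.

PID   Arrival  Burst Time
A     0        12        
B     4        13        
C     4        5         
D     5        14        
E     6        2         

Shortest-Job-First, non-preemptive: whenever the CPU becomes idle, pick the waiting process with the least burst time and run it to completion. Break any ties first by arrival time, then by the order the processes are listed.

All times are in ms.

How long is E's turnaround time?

8

Schedule: | A 0-12 | E 12-14 | C 14-19 | B 19-32 | D 32-46 |
Completion: A=12  B=32  C=19  D=46  E=14
Turnaround(E) = completion − arrival = 14 − 6 = 8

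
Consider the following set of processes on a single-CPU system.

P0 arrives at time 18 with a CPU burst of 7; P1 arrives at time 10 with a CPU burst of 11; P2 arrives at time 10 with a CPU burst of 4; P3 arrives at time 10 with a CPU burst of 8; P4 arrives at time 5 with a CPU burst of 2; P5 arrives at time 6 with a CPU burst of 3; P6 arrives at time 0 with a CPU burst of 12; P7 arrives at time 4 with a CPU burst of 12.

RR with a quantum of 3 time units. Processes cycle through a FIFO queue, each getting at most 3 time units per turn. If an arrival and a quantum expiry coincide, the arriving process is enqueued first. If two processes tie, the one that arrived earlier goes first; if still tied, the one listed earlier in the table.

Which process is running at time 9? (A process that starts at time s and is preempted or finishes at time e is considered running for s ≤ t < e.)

Gantt: | P6 0-6 | P7 6-9 | P4 9-11 | P5 11-14 | P6 14-17 | P7 17-20 | P1 20-23 | P2 23-26 | P3 26-29 | P6 29-32 | P0 32-35 | P7 35-38 | P1 38-41 | P2 41-42 | P3 42-45 | P0 45-48 | P7 48-51 | P1 51-54 | P3 54-56 | P0 56-57 | P1 57-59 |
Completion: P0=57  P1=59  P2=42  P3=56  P4=11  P5=14  P6=32  P7=51
Turnaround (C−A): P0=39  P1=49  P2=32  P3=46  P4=6  P5=8  P6=32  P7=47

P4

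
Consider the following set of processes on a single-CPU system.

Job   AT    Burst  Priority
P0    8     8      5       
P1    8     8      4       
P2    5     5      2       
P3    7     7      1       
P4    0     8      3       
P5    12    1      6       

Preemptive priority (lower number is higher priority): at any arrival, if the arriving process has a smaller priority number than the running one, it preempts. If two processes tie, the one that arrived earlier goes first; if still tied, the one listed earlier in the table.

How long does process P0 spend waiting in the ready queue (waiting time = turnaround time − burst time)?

Schedule: | P4 0-5 | P2 5-7 | P3 7-14 | P2 14-17 | P4 17-20 | P1 20-28 | P0 28-36 | P5 36-37 |
Completion: P0=36  P1=28  P2=17  P3=14  P4=20  P5=37
Waiting(P0) = turnaround − burst = 28 − 8 = 20

20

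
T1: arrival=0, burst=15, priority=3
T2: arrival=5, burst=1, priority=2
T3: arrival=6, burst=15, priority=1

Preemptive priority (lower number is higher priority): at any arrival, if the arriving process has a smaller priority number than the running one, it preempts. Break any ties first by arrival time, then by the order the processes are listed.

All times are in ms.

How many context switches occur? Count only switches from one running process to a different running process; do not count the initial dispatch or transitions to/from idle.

Schedule: | T1 0-5 | T2 5-6 | T3 6-21 | T1 21-31 |
Completion: T1=31  T2=6  T3=21
Turnaround (C−A): T1=31  T2=1  T3=15

3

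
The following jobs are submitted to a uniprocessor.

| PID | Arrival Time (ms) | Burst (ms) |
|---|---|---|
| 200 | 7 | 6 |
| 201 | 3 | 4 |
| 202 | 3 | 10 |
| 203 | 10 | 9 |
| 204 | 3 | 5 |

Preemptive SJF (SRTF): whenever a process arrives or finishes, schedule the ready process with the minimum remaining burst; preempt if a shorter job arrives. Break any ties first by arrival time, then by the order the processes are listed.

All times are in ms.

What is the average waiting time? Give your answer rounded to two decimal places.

Timeline: | idle 0-3 | 201 3-7 | 204 7-12 | 200 12-18 | 203 18-27 | 202 27-37 |
Completion: 200=18  201=7  202=37  203=27  204=12
Waiting times: 200=5, 201=0, 202=24, 203=8, 204=4
Average waiting = (5+0+24+8+4) / 5 = 41/5 = 8.20

8.20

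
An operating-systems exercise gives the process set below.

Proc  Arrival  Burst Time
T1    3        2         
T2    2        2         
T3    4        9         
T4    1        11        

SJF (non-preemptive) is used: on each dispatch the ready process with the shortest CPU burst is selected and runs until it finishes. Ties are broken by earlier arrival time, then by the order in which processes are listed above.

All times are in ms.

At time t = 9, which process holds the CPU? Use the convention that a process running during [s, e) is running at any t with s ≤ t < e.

T4

Timeline: | idle 0-1 | T4 1-12 | T2 12-14 | T1 14-16 | T3 16-25 |
Completion: T1=16  T2=14  T3=25  T4=12
Turnaround (C−A): T1=13  T2=12  T3=21  T4=11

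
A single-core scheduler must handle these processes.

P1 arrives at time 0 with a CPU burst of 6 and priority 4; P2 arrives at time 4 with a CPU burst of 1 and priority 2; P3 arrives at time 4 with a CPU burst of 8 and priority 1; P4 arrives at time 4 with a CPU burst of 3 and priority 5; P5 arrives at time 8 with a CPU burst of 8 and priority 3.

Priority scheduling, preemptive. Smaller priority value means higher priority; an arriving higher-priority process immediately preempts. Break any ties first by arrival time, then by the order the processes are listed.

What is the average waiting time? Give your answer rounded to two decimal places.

9.80

Schedule: | P1 0-4 | P3 4-12 | P2 12-13 | P5 13-21 | P1 21-23 | P4 23-26 |
Completion: P1=23  P2=13  P3=12  P4=26  P5=21
Waiting times: P1=17, P2=8, P3=0, P4=19, P5=5
Average waiting = (17+8+0+19+5) / 5 = 49/5 = 9.80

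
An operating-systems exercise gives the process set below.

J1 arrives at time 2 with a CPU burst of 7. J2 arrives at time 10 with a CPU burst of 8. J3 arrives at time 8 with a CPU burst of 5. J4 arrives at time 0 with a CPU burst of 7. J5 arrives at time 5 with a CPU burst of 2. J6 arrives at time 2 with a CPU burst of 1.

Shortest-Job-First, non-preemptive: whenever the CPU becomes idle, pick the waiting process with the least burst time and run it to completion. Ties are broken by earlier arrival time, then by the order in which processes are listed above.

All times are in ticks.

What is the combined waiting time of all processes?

Schedule: | J4 0-7 | J6 7-8 | J5 8-10 | J3 10-15 | J1 15-22 | J2 22-30 |
Completion: J1=22  J2=30  J3=15  J4=7  J5=10  J6=8
Turnaround (C−A): J1=20  J2=20  J3=7  J4=7  J5=5  J6=6
Waiting = turnaround − burst: J1=13, J2=12, J3=2, J4=0, J5=3, J6=5
Total waiting = 13 + 12 + 2 + 0 + 3 + 5 = 35

35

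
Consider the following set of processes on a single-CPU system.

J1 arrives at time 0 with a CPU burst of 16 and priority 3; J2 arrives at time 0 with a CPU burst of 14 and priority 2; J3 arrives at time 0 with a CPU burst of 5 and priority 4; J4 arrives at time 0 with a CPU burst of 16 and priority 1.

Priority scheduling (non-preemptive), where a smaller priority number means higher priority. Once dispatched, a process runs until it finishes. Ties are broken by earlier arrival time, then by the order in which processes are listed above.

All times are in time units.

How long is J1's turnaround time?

46

Timeline: | J4 0-16 | J2 16-30 | J1 30-46 | J3 46-51 |
Completion: J1=46  J2=30  J3=51  J4=16
Turnaround (C−A): J1=46  J2=30  J3=51  J4=16
Turnaround(J1) = completion − arrival = 46 − 0 = 46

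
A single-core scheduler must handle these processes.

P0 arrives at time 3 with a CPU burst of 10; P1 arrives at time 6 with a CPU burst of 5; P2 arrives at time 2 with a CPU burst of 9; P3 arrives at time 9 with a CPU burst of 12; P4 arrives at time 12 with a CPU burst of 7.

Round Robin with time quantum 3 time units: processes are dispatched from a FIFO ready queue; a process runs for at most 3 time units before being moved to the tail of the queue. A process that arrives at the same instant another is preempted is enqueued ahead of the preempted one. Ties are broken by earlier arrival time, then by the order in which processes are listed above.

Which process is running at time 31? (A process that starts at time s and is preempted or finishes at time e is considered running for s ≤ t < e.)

Gantt: | idle 0-2 | P2 2-5 | P0 5-8 | P2 8-11 | P1 11-14 | P0 14-17 | P3 17-20 | P2 20-23 | P4 23-26 | P1 26-28 | P0 28-31 | P3 31-34 | P4 34-37 | P0 37-38 | P3 38-41 | P4 41-42 | P3 42-45 |
Completion: P0=38  P1=28  P2=23  P3=45  P4=42
Turnaround (C−A): P0=35  P1=22  P2=21  P3=36  P4=30

P3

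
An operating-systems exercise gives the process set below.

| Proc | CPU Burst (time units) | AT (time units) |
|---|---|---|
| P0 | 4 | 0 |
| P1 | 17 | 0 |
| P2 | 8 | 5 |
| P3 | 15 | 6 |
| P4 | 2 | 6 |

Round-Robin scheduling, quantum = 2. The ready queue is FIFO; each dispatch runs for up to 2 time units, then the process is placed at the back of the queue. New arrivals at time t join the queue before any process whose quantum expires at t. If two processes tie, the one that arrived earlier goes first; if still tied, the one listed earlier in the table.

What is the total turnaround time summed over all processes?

Timeline: | P0 0-2 | P1 2-4 | P0 4-6 | P1 6-8 | P2 8-10 | P3 10-12 | P4 12-14 | P1 14-16 | P2 16-18 | P3 18-20 | P1 20-22 | P2 22-24 | P3 24-26 | P1 26-28 | P2 28-30 | P3 30-32 | P1 32-34 | P3 34-36 | P1 36-38 | P3 38-40 | P1 40-42 | P3 42-44 | P1 44-45 | P3 45-46 |
Completion: P0=6  P1=45  P2=30  P3=46  P4=14
Turnaround (C−A): P0=6  P1=45  P2=25  P3=40  P4=8
Turnaround = completion − arrival: P0=6, P1=45, P2=25, P3=40, P4=8
Total turnaround = 6 + 45 + 25 + 40 + 8 = 124

124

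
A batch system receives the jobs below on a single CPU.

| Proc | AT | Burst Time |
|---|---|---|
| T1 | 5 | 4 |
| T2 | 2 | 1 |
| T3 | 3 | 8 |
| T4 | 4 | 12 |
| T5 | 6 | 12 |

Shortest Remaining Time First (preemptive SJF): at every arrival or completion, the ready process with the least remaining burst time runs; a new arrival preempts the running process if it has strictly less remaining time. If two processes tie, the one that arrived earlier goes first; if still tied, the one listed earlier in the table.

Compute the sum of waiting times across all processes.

36

Timeline: | idle 0-2 | T2 2-3 | T3 3-5 | T1 5-9 | T3 9-15 | T4 15-27 | T5 27-39 |
Completion: T1=9  T2=3  T3=15  T4=27  T5=39
Waiting = turnaround − burst: T1=0, T2=0, T3=4, T4=11, T5=21
Total waiting = 0 + 0 + 4 + 11 + 21 = 36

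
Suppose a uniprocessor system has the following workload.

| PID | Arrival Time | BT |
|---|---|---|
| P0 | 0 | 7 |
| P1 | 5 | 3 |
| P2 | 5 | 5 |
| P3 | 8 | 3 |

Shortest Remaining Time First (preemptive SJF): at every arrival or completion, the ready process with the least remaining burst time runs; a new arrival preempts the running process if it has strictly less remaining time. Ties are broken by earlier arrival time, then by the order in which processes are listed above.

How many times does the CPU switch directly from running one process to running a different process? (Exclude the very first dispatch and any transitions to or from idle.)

Timeline: | P0 0-7 | P1 7-10 | P3 10-13 | P2 13-18 |
Completion: P0=7  P1=10  P2=18  P3=13
Turnaround (C−A): P0=7  P1=5  P2=13  P3=5

3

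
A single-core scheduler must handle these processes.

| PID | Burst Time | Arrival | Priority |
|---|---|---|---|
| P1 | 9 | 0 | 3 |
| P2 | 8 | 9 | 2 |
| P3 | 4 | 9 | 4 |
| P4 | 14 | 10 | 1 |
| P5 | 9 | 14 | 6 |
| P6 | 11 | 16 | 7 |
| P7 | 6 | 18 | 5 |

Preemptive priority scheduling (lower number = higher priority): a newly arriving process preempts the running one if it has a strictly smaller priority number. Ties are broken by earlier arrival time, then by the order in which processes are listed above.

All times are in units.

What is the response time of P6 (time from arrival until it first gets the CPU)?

Timeline: | P1 0-9 | P2 9-10 | P4 10-24 | P2 24-31 | P3 31-35 | P7 35-41 | P5 41-50 | P6 50-61 |
Completion: P1=9  P2=31  P3=35  P4=24  P5=50  P6=61  P7=41
Response(P6) = first start − arrival = 50 − 16 = 34

34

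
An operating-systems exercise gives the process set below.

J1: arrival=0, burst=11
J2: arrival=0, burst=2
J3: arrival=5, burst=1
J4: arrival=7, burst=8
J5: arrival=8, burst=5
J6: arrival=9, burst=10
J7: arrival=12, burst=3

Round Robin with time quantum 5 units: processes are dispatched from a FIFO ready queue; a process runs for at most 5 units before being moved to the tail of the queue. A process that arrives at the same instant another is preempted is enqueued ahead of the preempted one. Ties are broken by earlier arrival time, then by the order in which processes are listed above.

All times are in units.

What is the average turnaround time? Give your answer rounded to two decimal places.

Timeline: | J1 0-5 | J2 5-7 | J3 7-8 | J1 8-13 | J4 13-18 | J5 18-23 | J6 23-28 | J7 28-31 | J1 31-32 | J4 32-35 | J6 35-40 |
Completion: J1=32  J2=7  J3=8  J4=35  J5=23  J6=40  J7=31
Turnaround times: J1=32, J2=7, J3=3, J4=28, J5=15, J6=31, J7=19
Average turnaround = (32+7+3+28+15+31+19) / 7 = 135/7 = 19.29

19.29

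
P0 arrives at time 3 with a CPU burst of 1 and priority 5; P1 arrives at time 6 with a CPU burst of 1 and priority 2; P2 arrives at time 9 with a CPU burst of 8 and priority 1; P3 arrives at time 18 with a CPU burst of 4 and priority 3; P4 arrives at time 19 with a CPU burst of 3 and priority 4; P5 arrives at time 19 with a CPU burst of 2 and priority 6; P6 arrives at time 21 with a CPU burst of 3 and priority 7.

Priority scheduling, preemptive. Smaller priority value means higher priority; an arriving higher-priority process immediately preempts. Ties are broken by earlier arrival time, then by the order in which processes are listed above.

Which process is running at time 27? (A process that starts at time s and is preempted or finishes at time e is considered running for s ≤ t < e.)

P6

Timeline: | idle 0-3 | P0 3-4 | idle 4-6 | P1 6-7 | idle 7-9 | P2 9-17 | idle 17-18 | P3 18-22 | P4 22-25 | P5 25-27 | P6 27-30 |
Completion: P0=4  P1=7  P2=17  P3=22  P4=25  P5=27  P6=30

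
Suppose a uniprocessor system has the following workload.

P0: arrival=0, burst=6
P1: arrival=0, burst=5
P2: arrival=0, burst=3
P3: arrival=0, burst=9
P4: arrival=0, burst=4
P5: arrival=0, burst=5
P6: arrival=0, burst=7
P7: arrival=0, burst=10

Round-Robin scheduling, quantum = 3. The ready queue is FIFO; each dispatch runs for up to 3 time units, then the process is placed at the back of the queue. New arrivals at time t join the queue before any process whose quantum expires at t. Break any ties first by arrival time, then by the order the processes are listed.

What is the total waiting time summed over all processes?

222

Schedule: | P0 0-3 | P1 3-6 | P2 6-9 | P3 9-12 | P4 12-15 | P5 15-18 | P6 18-21 | P7 21-24 | P0 24-27 | P1 27-29 | P3 29-32 | P4 32-33 | P5 33-35 | P6 35-38 | P7 38-41 | P3 41-44 | P6 44-45 | P7 45-49 |
Completion: P0=27  P1=29  P2=9  P3=44  P4=33  P5=35  P6=45  P7=49
Turnaround (C−A): P0=27  P1=29  P2=9  P3=44  P4=33  P5=35  P6=45  P7=49
Waiting = turnaround − burst: P0=21, P1=24, P2=6, P3=35, P4=29, P5=30, P6=38, P7=39
Total waiting = 21 + 24 + 6 + 35 + 29 + 30 + 38 + 39 = 222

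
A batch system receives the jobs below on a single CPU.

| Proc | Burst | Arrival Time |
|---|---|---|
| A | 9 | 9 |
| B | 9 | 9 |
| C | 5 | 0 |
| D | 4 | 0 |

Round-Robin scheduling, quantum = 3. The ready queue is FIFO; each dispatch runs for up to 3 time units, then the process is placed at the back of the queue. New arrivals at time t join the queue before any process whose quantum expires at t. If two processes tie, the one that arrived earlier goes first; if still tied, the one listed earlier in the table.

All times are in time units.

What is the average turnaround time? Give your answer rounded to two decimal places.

12.50

Schedule: | C 0-3 | D 3-6 | C 6-8 | D 8-9 | A 9-12 | B 12-15 | A 15-18 | B 18-21 | A 21-24 | B 24-27 |
Completion: A=24  B=27  C=8  D=9
Turnaround times: A=15, B=18, C=8, D=9
Average turnaround = (15+18+8+9) / 4 = 50/4 = 12.50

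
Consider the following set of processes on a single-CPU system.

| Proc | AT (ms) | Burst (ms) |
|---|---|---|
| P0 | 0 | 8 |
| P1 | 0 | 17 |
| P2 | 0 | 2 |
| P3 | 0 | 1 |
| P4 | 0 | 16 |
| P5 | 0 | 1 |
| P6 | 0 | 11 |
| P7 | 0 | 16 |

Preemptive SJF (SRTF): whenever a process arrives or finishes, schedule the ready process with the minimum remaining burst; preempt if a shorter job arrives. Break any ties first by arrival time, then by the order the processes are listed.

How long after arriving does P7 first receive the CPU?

39

Gantt: | P3 0-1 | P5 1-2 | P2 2-4 | P0 4-12 | P6 12-23 | P4 23-39 | P7 39-55 | P1 55-72 |
Completion: P0=12  P1=72  P2=4  P3=1  P4=39  P5=2  P6=23  P7=55
Turnaround (C−A): P0=12  P1=72  P2=4  P3=1  P4=39  P5=2  P6=23  P7=55
Response(P7) = first start − arrival = 39 − 0 = 39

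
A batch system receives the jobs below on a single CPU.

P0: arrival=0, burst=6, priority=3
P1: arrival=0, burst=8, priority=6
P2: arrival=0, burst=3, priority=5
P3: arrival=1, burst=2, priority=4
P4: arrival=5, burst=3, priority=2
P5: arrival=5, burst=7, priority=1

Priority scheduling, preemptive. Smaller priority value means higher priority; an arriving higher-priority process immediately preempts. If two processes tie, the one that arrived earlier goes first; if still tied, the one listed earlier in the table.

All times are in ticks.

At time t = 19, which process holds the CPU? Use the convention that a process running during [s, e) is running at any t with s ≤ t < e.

Gantt: | P0 0-5 | P5 5-12 | P4 12-15 | P0 15-16 | P3 16-18 | P2 18-21 | P1 21-29 |
Completion: P0=16  P1=29  P2=21  P3=18  P4=15  P5=12
Turnaround (C−A): P0=16  P1=29  P2=21  P3=17  P4=10  P5=7

P2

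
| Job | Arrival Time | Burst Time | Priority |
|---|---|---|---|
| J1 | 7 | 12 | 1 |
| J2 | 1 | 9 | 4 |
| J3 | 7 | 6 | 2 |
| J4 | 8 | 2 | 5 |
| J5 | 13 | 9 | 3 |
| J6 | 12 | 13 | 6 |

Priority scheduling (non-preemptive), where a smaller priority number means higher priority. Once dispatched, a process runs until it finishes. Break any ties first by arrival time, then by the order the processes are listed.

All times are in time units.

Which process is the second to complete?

J1

Timeline: | idle 0-1 | J2 1-10 | J1 10-22 | J3 22-28 | J5 28-37 | J4 37-39 | J6 39-52 |
Completion: J1=22  J2=10  J3=28  J4=39  J5=37  J6=52
Finish order: J2 → J1 → J3 → J5 → J4 → J6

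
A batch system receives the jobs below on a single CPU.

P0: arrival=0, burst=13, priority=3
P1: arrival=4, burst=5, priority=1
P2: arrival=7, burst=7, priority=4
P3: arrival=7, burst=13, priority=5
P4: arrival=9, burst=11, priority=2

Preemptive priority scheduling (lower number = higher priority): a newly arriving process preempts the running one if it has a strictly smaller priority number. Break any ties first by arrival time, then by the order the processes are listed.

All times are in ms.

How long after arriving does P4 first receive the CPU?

0

Timeline: | P0 0-4 | P1 4-9 | P4 9-20 | P0 20-29 | P2 29-36 | P3 36-49 |
Completion: P0=29  P1=9  P2=36  P3=49  P4=20
Turnaround (C−A): P0=29  P1=5  P2=29  P3=42  P4=11
Response(P4) = first start − arrival = 9 − 9 = 0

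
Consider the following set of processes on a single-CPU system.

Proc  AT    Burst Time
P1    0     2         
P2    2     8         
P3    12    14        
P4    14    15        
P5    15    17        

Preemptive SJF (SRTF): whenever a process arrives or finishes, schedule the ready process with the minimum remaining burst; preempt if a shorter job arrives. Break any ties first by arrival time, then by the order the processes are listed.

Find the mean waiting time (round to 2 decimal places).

7.60

Schedule: | P1 0-2 | P2 2-10 | idle 10-12 | P3 12-26 | P4 26-41 | P5 41-58 |
Completion: P1=2  P2=10  P3=26  P4=41  P5=58
Waiting times: P1=0, P2=0, P3=0, P4=12, P5=26
Average waiting = (0+0+0+12+26) / 5 = 38/5 = 7.60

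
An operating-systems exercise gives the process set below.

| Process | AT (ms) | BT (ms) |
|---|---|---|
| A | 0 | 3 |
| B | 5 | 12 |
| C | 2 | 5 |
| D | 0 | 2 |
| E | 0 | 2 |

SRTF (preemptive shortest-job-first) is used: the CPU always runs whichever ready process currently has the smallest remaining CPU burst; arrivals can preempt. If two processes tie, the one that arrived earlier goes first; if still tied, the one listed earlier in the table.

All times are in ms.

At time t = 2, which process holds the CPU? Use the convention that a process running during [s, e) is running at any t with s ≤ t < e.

E

Gantt: | D 0-2 | E 2-4 | A 4-7 | C 7-12 | B 12-24 |
Completion: A=7  B=24  C=12  D=2  E=4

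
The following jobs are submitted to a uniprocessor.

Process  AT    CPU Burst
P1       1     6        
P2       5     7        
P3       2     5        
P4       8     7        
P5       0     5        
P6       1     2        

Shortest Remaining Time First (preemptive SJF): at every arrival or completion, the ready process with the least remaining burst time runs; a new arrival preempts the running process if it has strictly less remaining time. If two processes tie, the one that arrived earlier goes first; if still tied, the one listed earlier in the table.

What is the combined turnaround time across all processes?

Schedule: | P5 0-1 | P6 1-3 | P5 3-7 | P3 7-12 | P1 12-18 | P2 18-25 | P4 25-32 |
Completion: P1=18  P2=25  P3=12  P4=32  P5=7  P6=3
Turnaround (C−A): P1=17  P2=20  P3=10  P4=24  P5=7  P6=2
Turnaround = completion − arrival: P1=17, P2=20, P3=10, P4=24, P5=7, P6=2
Total turnaround = 17 + 20 + 10 + 24 + 7 + 2 = 80

80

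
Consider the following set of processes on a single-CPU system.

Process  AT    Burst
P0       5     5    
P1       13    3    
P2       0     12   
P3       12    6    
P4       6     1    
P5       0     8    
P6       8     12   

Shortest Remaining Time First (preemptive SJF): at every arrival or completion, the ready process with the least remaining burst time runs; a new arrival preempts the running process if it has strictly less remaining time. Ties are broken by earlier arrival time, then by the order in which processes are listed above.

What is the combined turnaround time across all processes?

Schedule: | P5 0-6 | P4 6-7 | P5 7-9 | P0 9-14 | P1 14-17 | P3 17-23 | P2 23-35 | P6 35-47 |
Completion: P0=14  P1=17  P2=35  P3=23  P4=7  P5=9  P6=47
Turnaround (C−A): P0=9  P1=4  P2=35  P3=11  P4=1  P5=9  P6=39
Turnaround = completion − arrival: P0=9, P1=4, P2=35, P3=11, P4=1, P5=9, P6=39
Total turnaround = 9 + 4 + 35 + 11 + 1 + 9 + 39 = 108

108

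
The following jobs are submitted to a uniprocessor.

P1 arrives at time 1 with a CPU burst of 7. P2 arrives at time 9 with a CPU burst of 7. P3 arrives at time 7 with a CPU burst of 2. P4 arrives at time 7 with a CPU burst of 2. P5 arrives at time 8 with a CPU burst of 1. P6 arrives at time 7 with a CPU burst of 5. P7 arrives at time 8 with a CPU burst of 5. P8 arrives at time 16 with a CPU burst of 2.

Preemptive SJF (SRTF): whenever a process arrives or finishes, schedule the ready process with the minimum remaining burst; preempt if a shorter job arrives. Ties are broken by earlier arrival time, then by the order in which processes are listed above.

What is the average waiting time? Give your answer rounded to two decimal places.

5.25

Schedule: | idle 0-1 | P1 1-8 | P5 8-9 | P3 9-11 | P4 11-13 | P6 13-18 | P8 18-20 | P7 20-25 | P2 25-32 |
Completion: P1=8  P2=32  P3=11  P4=13  P5=9  P6=18  P7=25  P8=20
Turnaround (C−A): P1=7  P2=23  P3=4  P4=6  P5=1  P6=11  P7=17  P8=4
Waiting times: P1=0, P2=16, P3=2, P4=4, P5=0, P6=6, P7=12, P8=2
Average waiting = (0+16+2+4+0+6+12+2) / 8 = 42/8 = 5.25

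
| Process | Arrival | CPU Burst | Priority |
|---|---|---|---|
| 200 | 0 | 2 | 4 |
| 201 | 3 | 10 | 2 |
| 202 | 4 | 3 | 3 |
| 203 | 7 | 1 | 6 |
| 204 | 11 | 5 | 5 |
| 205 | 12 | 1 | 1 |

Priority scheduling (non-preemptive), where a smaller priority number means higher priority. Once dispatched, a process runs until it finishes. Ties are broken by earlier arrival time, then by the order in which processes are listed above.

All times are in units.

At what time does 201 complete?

Timeline: | 200 0-2 | idle 2-3 | 201 3-13 | 205 13-14 | 202 14-17 | 204 17-22 | 203 22-23 |
Completion: 200=2  201=13  202=17  203=23  204=22  205=14
Turnaround (C−A): 200=2  201=10  202=13  203=16  204=11  205=2

13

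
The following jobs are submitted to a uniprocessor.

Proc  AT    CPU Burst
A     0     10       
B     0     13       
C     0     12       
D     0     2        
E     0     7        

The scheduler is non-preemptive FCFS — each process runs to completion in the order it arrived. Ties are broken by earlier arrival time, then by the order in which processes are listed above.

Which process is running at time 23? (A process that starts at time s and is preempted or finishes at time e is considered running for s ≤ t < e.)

Timeline: | A 0-10 | B 10-23 | C 23-35 | D 35-37 | E 37-44 |
Completion: A=10  B=23  C=35  D=37  E=44
Turnaround (C−A): A=10  B=23  C=35  D=37  E=44

C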